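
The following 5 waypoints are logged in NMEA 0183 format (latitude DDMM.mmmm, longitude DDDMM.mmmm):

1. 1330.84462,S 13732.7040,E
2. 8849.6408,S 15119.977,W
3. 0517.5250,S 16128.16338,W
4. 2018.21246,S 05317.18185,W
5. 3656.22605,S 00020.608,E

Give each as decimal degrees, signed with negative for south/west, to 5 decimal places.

1. -13.51408, 137.54507
2. -88.82735, -151.33295
3. -5.29208, -161.46939
4. -20.30354, -53.28636
5. -36.93710, 0.34347

Point 1:
  Latitude: split at 2 digits → 13° and 30.84462′; 13 + 30.84462/60 = 13.514077
  S → negative
  Longitude: split at 3 digits → 137° and 32.704′; 137 + 32.704/60 = 137.545067
  E → positive
Point 2:
  Latitude: degrees = first 2 digits = 88, minutes = 49.6408; 88 + 49.6408/60 = 88.827347
  S → negative
  λ: split at 3 digits → 151° and 19.977′; 151 + 19.977/60 = 151.332950
  W → negative
Point 3:
  Latitude: split at 2 digits → 05° and 17.525′; 5 + 17.525/60 = 5.292083
  S → negative
  λ: split at 3 digits → 161° and 28.16338′; 161 + 28.16338/60 = 161.469390
  hemisphere W, so the sign is −
Point 4:
  Latitude: degrees = first 2 digits = 20, minutes = 18.21246; 20 + 18.21246/60 = 20.303541
  hemisphere S, so the sign is −
  Lon: degrees = first 3 digits = 53, minutes = 17.18185; 53 + 17.18185/60 = 53.286364
  W → negative
Point 5:
  φ: degrees = first 2 digits = 36, minutes = 56.22605; 36 + 56.22605/60 = 36.937101
  S ⇒ negate
  λ: degrees = first 3 digits = 0, minutes = 20.608; 0 + 20.608/60 = 0.343467
  E ⇒ keep positive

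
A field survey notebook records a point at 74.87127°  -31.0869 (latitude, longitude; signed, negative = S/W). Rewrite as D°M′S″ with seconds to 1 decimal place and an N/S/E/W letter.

74°52′16.6″ N, 31°05′12.8″ W

φ: whole degrees 74; 52.27620′ → 52′ and 16.572″
Longitude is negative → W; |value| = 31.086900
Lon: whole degrees 31; 5.21400′ → 5′ and 12.840″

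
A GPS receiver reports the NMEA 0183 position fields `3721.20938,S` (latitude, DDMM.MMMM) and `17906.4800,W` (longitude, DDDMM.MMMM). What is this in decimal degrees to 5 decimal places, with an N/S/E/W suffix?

37.35349° S, 179.10800° W

Lat: degrees = first 2 digits = 37, minutes = 21.20938; 37 + 21.20938/60 = 37.353490
λ: degrees = first 3 digits = 179, minutes = 6.48; 179 + 6.48/60 = 179.108000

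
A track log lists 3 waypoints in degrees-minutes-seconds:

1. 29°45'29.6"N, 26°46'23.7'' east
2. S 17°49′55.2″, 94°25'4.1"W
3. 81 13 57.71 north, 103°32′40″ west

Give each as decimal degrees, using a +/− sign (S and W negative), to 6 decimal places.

1. 29.758222, 26.773250
2. -17.832000, -94.417806
3. 81.232697, -103.544444

Point 1:
  Lat: 29° + 45/60 + 29.6/3600 = 29 + 0.750000 + 0.008222 = 29.7582222
  N ⇒ keep positive
  Longitude: 26 + 46/60 + 23.7/3600 = 26.7732500
  E → positive
Point 2:
  φ: 17° + 49/60 + 55.2/3600 = 17 + 0.816667 + 0.015333 = 17.8320000
  S → negative
  Lon: 94 + 25/60 + 4.1/3600 = 94.4178056
  hemisphere W, so the sign is −
Point 3:
  Latitude: 13′ + 57.71″ = 13.96183′; 81 + 13.96183/60 = 81.2326972
  N → positive
  Lon: 103° + 32/60 + 40/3600 = 103 + 0.533333 + 0.011111 = 103.5444444
  hemisphere W, so the sign is −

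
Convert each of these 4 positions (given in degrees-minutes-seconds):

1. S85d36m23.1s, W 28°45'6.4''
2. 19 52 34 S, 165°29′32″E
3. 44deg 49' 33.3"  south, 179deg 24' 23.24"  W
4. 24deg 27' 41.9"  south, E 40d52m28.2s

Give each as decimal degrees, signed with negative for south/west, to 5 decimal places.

1. -85.60642, -28.75178
2. -19.87611, 165.49222
3. -44.82592, -179.40646
4. -24.46164, 40.87450

Point 1:
  φ: 85° + 36/60 + 23.1/3600 = 85 + 0.600000 + 0.006417 = 85.606417
  S → negative
  Lon: 45′ + 6.4″ = 45.10667′; 28 + 45.10667/60 = 28.751778
  W ⇒ negate
Point 2:
  Lat: 19 + 52/60 + 34/3600 = 19.876111
  S → negative
  λ: 29′ + 32″ = 29.53333′; 165 + 29.53333/60 = 165.492222
  E ⇒ keep positive
Point 3:
  Latitude: 44° + 49/60 + 33.3/3600 = 44 + 0.816667 + 0.009250 = 44.825917
  S → negative
  Longitude: 24′ + 23.24″ = 24.38733′; 179 + 24.38733/60 = 179.406456
  hemisphere W, so the sign is −
Point 4:
  Lat: 24° + 27/60 + 41.9/3600 = 24 + 0.450000 + 0.011639 = 24.461639
  hemisphere S, so the sign is −
  λ: 52′ + 28.2″ = 52.47000′; 40 + 52.47000/60 = 40.874500
  E → positive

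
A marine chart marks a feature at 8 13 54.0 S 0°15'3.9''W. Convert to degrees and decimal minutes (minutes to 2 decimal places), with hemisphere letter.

8° 13.90′ S, 0° 15.07′ W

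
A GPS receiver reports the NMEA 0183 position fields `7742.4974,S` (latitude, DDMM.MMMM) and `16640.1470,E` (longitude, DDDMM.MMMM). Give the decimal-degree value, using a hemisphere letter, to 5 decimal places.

77.70829° S, 166.66912° E

φ: split at 2 digits → 77° and 42.4974′; 77 + 42.4974/60 = 77.708290
λ: split at 3 digits → 166° and 40.147′; 166 + 40.147/60 = 166.669117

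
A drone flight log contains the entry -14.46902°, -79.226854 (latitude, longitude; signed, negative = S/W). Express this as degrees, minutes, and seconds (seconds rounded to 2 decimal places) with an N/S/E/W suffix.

14°28′8.47″ S, 79°13′36.67″ W

Latitude is negative → S; |value| = 14.469020
φ: 0.469020° → 28.14120′; 0.14120 × 60 = 8.4720″
Longitude is negative → W; |value| = 79.226854
λ: 0.226854 × 60 = 13.61124′ → 13′, remainder × 60 = 36.6744″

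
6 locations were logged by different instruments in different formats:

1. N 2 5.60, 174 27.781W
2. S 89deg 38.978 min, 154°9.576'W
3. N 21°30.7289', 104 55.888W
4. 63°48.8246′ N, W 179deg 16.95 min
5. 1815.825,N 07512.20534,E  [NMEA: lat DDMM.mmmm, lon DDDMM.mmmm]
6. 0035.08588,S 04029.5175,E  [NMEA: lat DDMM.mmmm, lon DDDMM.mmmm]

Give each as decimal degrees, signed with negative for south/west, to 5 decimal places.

Point 1:
  φ: 2 + 5.6/60 = 2.093333
  N ⇒ keep positive
  λ: 27.781′ = 0.463017°; total 174.463017
  hemisphere W, so the sign is −
Point 2:
  Latitude: 89 + 38.978/60 = 89.649633
  S ⇒ negate
  Longitude: 154 + 9.576/60 = 154.159600
  hemisphere W, so the sign is −
Point 3:
  φ: 30.7289′ = 0.512148°; total 21.512148
  N → positive
  Longitude: 55.888′ = 0.931467°; total 104.931467
  W → negative
Point 4:
  Lat: 63 + 48.8246/60 = 63.813743
  N ⇒ keep positive
  Longitude: 179 + 16.95/60 = 179.282500
  W → negative
Point 5:
  Latitude: degrees = first 2 digits = 18, minutes = 15.825; 18 + 15.825/60 = 18.263750
  N → positive
  Lon: degrees = first 3 digits = 75, minutes = 12.20534; 75 + 12.20534/60 = 75.203422
  E → positive
Point 6:
  φ: split at 2 digits → 00° and 35.08588′; 0 + 35.08588/60 = 0.584765
  hemisphere S, so the sign is −
  λ: split at 3 digits → 040° and 29.5175′; 40 + 29.5175/60 = 40.491958
  E ⇒ keep positive

1. 2.09333, -174.46302
2. -89.64963, -154.15960
3. 21.51215, -104.93147
4. 63.81374, -179.28250
5. 18.26375, 75.20342
6. -0.58476, 40.49196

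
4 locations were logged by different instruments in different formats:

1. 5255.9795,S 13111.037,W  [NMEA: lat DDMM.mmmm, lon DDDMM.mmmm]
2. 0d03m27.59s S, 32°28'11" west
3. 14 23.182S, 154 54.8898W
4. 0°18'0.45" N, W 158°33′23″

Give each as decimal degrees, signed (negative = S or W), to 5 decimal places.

Point 1:
  Latitude: degrees = first 2 digits = 52, minutes = 55.9795; 52 + 55.9795/60 = 52.932992
  S → negative
  Lon: split at 3 digits → 131° and 11.037′; 131 + 11.037/60 = 131.183950
  hemisphere W, so the sign is −
Point 2:
  Lat: 0° + 3/60 + 27.59/3600 = 0 + 0.050000 + 0.007664 = 0.057664
  hemisphere S, so the sign is −
  Longitude: 32 + 28/60 + 11/3600 = 32.469722
  hemisphere W, so the sign is −
Point 3:
  Latitude: 23.182′ = 0.386367°; total 14.386367
  hemisphere S, so the sign is −
  λ: 54.8898′ = 0.914830°; total 154.914830
  hemisphere W, so the sign is −
Point 4:
  Lat: 0 + 18/60 + 0.45/3600 = 0.300125
  N ⇒ keep positive
  Longitude: 158° + 33/60 + 23/3600 = 158 + 0.550000 + 0.006389 = 158.556389
  W ⇒ negate

1. -52.93299, -131.18395
2. -0.05766, -32.46972
3. -14.38637, -154.91483
4. 0.30013, -158.55639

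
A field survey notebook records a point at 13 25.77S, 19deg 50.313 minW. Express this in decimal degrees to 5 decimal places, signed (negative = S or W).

Latitude: 13 + 25.77/60 = 13.429500
S → negative
λ: 19 + 50.313/60 = 19.838550
W → negative

-13.42950, -19.83855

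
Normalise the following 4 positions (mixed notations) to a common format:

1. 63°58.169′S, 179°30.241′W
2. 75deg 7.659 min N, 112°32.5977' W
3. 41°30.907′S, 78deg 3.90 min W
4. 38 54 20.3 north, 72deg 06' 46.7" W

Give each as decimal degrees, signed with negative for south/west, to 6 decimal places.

1. -63.969483, -179.504017
2. 75.127650, -112.543295
3. -41.515117, -78.065000
4. 38.905639, -72.112972

Point 1:
  φ: 63 + 58.169/60 = 63.9694833
  S ⇒ negate
  λ: 179 + 30.241/60 = 179.5040167
  hemisphere W, so the sign is −
Point 2:
  Latitude: 75 + 7.659/60 = 75.1276500
  N → positive
  λ: 112 + 32.5977/60 = 112.5432950
  W ⇒ negate
Point 3:
  Latitude: 41 + 30.907/60 = 41.5151167
  S ⇒ negate
  Longitude: 78 + 3.9/60 = 78.0650000
  W → negative
Point 4:
  Lat: 38° + 54/60 + 20.3/3600 = 38 + 0.900000 + 0.005639 = 38.9056389
  N → positive
  Lon: 72 + 6/60 + 46.7/3600 = 72.1129722
  hemisphere W, so the sign is −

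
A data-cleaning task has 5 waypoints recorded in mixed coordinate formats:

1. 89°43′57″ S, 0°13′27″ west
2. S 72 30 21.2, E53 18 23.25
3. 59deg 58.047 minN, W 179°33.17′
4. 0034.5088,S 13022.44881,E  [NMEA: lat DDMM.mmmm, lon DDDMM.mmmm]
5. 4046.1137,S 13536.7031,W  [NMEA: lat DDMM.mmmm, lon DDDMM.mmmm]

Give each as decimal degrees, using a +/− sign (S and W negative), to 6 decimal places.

1. -89.732500, -0.224167
2. -72.505889, 53.306458
3. 59.967450, -179.552833
4. -0.575147, 130.374147
5. -40.768562, -135.611718

Point 1:
  Latitude: 43′ + 57″ = 43.95000′; 89 + 43.95000/60 = 89.7325000
  S → negative
  Longitude: 0 + 13/60 + 27/3600 = 0.2241667
  W → negative
Point 2:
  φ: 72° + 30/60 + 21.2/3600 = 72 + 0.500000 + 0.005889 = 72.5058889
  S → negative
  Lon: 53° + 18/60 + 23.25/3600 = 53 + 0.300000 + 0.006458 = 53.3064583
  E ⇒ keep positive
Point 3:
  Latitude: 58.047′ = 0.967450°; total 59.9674500
  N ⇒ keep positive
  Lon: 33.17′ = 0.552833°; total 179.5528333
  hemisphere W, so the sign is −
Point 4:
  Lat: degrees = first 2 digits = 0, minutes = 34.5088; 0 + 34.5088/60 = 0.5751467
  S ⇒ negate
  λ: degrees = first 3 digits = 130, minutes = 22.44881; 130 + 22.44881/60 = 130.3741468
  E → positive
Point 5:
  Lat: split at 2 digits → 40° and 46.1137′; 40 + 46.1137/60 = 40.7685617
  S ⇒ negate
  Lon: degrees = first 3 digits = 135, minutes = 36.7031; 135 + 36.7031/60 = 135.6117183
  hemisphere W, so the sign is −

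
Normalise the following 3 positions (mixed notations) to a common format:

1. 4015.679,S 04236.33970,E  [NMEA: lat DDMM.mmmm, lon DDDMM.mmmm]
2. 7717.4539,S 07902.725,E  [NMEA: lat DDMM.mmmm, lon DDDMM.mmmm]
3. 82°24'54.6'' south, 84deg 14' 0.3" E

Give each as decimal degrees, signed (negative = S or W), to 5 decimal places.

Point 1:
  Latitude: degrees = first 2 digits = 40, minutes = 15.679; 40 + 15.679/60 = 40.261317
  S → negative
  Longitude: degrees = first 3 digits = 42, minutes = 36.3397; 42 + 36.3397/60 = 42.605662
  E → positive
Point 2:
  Lat: degrees = first 2 digits = 77, minutes = 17.4539; 77 + 17.4539/60 = 77.290898
  S ⇒ negate
  Longitude: degrees = first 3 digits = 79, minutes = 2.725; 79 + 2.725/60 = 79.045417
  E ⇒ keep positive
Point 3:
  Latitude: 82 + 24/60 + 54.6/3600 = 82.415167
  hemisphere S, so the sign is −
  λ: 84 + 14/60 + 0.3/3600 = 84.233417
  E ⇒ keep positive

1. -40.26132, 42.60566
2. -77.29090, 79.04542
3. -82.41517, 84.23342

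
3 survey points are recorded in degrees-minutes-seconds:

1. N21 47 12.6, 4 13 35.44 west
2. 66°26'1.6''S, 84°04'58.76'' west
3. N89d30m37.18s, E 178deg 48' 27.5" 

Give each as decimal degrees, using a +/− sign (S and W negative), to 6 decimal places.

1. 21.786833, -4.226511
2. -66.433778, -84.082989
3. 89.510328, 178.807639

Point 1:
  φ: 47′ + 12.6″ = 47.21000′; 21 + 47.21000/60 = 21.7868333
  N → positive
  Longitude: 13′ + 35.44″ = 13.59067′; 4 + 13.59067/60 = 4.2265111
  W ⇒ negate
Point 2:
  φ: 66° + 26/60 + 1.6/3600 = 66 + 0.433333 + 0.000444 = 66.4337778
  S ⇒ negate
  Longitude: 84 + 4/60 + 58.76/3600 = 84.0829889
  W ⇒ negate
Point 3:
  φ: 89 + 30/60 + 37.18/3600 = 89.5103278
  N → positive
  Lon: 178 + 48/60 + 27.5/3600 = 178.8076389
  E ⇒ keep positive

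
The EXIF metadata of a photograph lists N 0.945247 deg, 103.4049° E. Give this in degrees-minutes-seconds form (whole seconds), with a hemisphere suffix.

φ: 0.945247° → 56.71482′; 0.71482 × 60 = 42.89″
Longitude: 0.404900 × 60 = 24.29400′ → 24′, remainder × 60 = 17.64″

0°56′43″ N, 103°24′18″ E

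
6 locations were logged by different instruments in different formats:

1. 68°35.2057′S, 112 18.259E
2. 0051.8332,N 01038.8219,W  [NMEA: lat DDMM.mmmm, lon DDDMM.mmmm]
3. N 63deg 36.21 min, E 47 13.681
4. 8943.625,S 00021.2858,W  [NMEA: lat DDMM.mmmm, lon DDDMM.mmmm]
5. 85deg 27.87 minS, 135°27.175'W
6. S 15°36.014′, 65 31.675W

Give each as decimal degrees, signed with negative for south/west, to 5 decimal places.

Point 1:
  Latitude: 35.2057′ = 0.586762°; total 68.586762
  S ⇒ negate
  Lon: 112 + 18.259/60 = 112.304317
  E ⇒ keep positive
Point 2:
  Lat: degrees = first 2 digits = 0, minutes = 51.8332; 0 + 51.8332/60 = 0.863887
  N ⇒ keep positive
  Longitude: split at 3 digits → 010° and 38.8219′; 10 + 38.8219/60 = 10.647032
  W → negative
Point 3:
  Lat: 36.21′ = 0.603500°; total 63.603500
  N ⇒ keep positive
  Lon: 13.681′ = 0.228017°; total 47.228017
  E ⇒ keep positive
Point 4:
  φ: degrees = first 2 digits = 89, minutes = 43.625; 89 + 43.625/60 = 89.727083
  S → negative
  Lon: split at 3 digits → 000° and 21.2858′; 0 + 21.2858/60 = 0.354763
  W → negative
Point 5:
  Latitude: 85 + 27.87/60 = 85.464500
  hemisphere S, so the sign is −
  λ: 135 + 27.175/60 = 135.452917
  W ⇒ negate
Point 6:
  Lat: 15 + 36.014/60 = 15.600233
  S → negative
  λ: 31.675′ = 0.527917°; total 65.527917
  W ⇒ negate

1. -68.58676, 112.30432
2. 0.86389, -10.64703
3. 63.60350, 47.22802
4. -89.72708, -0.35476
5. -85.46450, -135.45292
6. -15.60023, -65.52792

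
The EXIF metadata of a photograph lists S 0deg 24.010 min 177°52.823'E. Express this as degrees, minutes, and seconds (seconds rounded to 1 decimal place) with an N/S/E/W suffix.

φ: fractional minutes 0.01000 × 60 = 0.600″
λ: 52.82300′ → 52′ and 0.82300 × 60 = 49.380″

0°24′0.6″ S, 177°52′49.4″ E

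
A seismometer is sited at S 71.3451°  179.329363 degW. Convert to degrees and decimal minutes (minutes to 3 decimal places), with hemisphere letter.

Latitude: minutes = (71.345100 − 71) × 60 = 20.70600
Longitude: minutes = (179.329363 − 179) × 60 = 19.76178

71° 20.706′ S, 179° 19.762′ W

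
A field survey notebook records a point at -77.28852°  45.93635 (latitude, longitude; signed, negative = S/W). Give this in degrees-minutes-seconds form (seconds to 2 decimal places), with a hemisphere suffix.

77°17′18.67″ S, 45°56′10.86″ E

Latitude is negative → S; |value| = 77.288520
Lat: 0.288520° → 17.31120′; 0.31120 × 60 = 18.6720″
λ: 0.936350° → 56.18100′; 0.18100 × 60 = 10.8600″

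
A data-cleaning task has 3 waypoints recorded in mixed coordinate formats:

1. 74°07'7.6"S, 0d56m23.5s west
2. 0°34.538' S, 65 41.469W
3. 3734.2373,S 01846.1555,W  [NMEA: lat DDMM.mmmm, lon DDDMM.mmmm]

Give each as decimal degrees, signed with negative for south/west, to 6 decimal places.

Point 1:
  Lat: 74 + 7/60 + 7.6/3600 = 74.1187778
  S ⇒ negate
  λ: 0° + 56/60 + 23.5/3600 = 0 + 0.933333 + 0.006528 = 0.9398611
  hemisphere W, so the sign is −
Point 2:
  φ: 34.538′ = 0.575633°; total 0.5756333
  S ⇒ negate
  Lon: 41.469′ = 0.691150°; total 65.6911500
  hemisphere W, so the sign is −
Point 3:
  Latitude: degrees = first 2 digits = 37, minutes = 34.2373; 37 + 34.2373/60 = 37.5706217
  S → negative
  λ: split at 3 digits → 018° and 46.1555′; 18 + 46.1555/60 = 18.7692583
  hemisphere W, so the sign is −

1. -74.118778, -0.939861
2. -0.575633, -65.691150
3. -37.570622, -18.769258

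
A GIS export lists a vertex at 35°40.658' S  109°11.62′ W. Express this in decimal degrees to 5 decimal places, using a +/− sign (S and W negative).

-35.67763, -109.19367

φ: 35 + 40.658/60 = 35.677633
S → negative
Lon: 11.62′ = 0.193667°; total 109.193667
hemisphere W, so the sign is −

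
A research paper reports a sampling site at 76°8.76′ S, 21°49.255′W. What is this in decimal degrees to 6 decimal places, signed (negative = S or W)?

-76.146000, -21.820917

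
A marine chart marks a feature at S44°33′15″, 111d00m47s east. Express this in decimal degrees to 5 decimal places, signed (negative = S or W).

φ: 44° + 33/60 + 15/3600 = 44 + 0.550000 + 0.004167 = 44.554167
S → negative
λ: 0′ + 47″ = 0.78333′; 111 + 0.78333/60 = 111.013056
E ⇒ keep positive

-44.55417, 111.01306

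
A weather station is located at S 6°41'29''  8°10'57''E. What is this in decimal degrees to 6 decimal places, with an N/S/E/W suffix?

6.691389° S, 8.182500° E

φ: 6 + 41/60 + 29/3600 = 6.6913889
Lon: 8° + 10/60 + 57/3600 = 8 + 0.166667 + 0.015833 = 8.1825000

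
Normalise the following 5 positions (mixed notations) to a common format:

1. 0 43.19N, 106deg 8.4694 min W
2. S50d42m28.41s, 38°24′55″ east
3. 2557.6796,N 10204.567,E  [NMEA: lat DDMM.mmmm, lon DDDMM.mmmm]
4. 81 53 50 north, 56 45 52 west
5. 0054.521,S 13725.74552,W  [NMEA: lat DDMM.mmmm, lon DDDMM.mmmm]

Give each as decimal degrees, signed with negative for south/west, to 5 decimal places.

Point 1:
  φ: 43.19′ = 0.719833°; total 0.719833
  N ⇒ keep positive
  Lon: 106 + 8.4694/60 = 106.141157
  W ⇒ negate
Point 2:
  φ: 42′ + 28.41″ = 42.47350′; 50 + 42.47350/60 = 50.707892
  S ⇒ negate
  λ: 38° + 24/60 + 55/3600 = 38 + 0.400000 + 0.015278 = 38.415278
  E → positive
Point 3:
  Latitude: split at 2 digits → 25° and 57.6796′; 25 + 57.6796/60 = 25.961327
  N ⇒ keep positive
  λ: split at 3 digits → 102° and 4.567′; 102 + 4.567/60 = 102.076117
  E ⇒ keep positive
Point 4:
  φ: 81 + 53/60 + 50/3600 = 81.897222
  N → positive
  λ: 56° + 45/60 + 52/3600 = 56 + 0.750000 + 0.014444 = 56.764444
  hemisphere W, so the sign is −
Point 5:
  φ: degrees = first 2 digits = 0, minutes = 54.521; 0 + 54.521/60 = 0.908683
  S ⇒ negate
  λ: split at 3 digits → 137° and 25.74552′; 137 + 25.74552/60 = 137.429092
  W ⇒ negate

1. 0.71983, -106.14116
2. -50.70789, 38.41528
3. 25.96133, 102.07612
4. 81.89722, -56.76444
5. -0.90868, -137.42909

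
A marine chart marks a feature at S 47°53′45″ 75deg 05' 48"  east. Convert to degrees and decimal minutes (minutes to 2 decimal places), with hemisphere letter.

47° 53.75′ S, 75° 5.80′ E

φ: seconds/60 = 0.75000; minutes = 53 + 0.75000 = 53.7500
Lon: 5 + 48/60 = 5.8000′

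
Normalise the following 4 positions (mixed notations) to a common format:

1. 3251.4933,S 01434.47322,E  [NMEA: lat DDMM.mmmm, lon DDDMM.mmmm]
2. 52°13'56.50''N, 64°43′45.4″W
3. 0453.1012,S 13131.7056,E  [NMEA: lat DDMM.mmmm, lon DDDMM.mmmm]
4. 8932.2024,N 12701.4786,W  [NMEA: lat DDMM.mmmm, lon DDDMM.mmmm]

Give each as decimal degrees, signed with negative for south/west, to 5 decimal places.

1. -32.85822, 14.57455
2. 52.23236, -64.72928
3. -4.88502, 131.52843
4. 89.53671, -127.02464

Point 1:
  Latitude: degrees = first 2 digits = 32, minutes = 51.4933; 32 + 51.4933/60 = 32.858222
  S → negative
  Lon: degrees = first 3 digits = 14, minutes = 34.47322; 14 + 34.47322/60 = 14.574554
  E → positive
Point 2:
  φ: 52 + 13/60 + 56.5/3600 = 52.232361
  N ⇒ keep positive
  Longitude: 64 + 43/60 + 45.4/3600 = 64.729278
  W → negative
Point 3:
  Latitude: degrees = first 2 digits = 4, minutes = 53.1012; 4 + 53.1012/60 = 4.885020
  hemisphere S, so the sign is −
  λ: split at 3 digits → 131° and 31.7056′; 131 + 31.7056/60 = 131.528427
  E ⇒ keep positive
Point 4:
  φ: degrees = first 2 digits = 89, minutes = 32.2024; 89 + 32.2024/60 = 89.536707
  N → positive
  Lon: split at 3 digits → 127° and 1.4786′; 127 + 1.4786/60 = 127.024643
  hemisphere W, so the sign is −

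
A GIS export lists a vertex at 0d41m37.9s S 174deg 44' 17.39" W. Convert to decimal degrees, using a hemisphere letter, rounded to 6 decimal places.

0.693861° S, 174.738164° W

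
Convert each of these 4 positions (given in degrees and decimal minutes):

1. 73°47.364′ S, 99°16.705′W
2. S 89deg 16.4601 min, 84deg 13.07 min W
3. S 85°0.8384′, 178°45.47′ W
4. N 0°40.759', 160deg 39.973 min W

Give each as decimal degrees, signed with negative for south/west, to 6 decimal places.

Point 1:
  Latitude: 47.364′ = 0.789400°; total 73.7894000
  S ⇒ negate
  Longitude: 99 + 16.705/60 = 99.2784167
  W ⇒ negate
Point 2:
  Lat: 16.4601′ = 0.274335°; total 89.2743350
  S → negative
  λ: 13.07′ = 0.217833°; total 84.2178333
  hemisphere W, so the sign is −
Point 3:
  φ: 0.8384′ = 0.013973°; total 85.0139733
  S ⇒ negate
  Longitude: 178 + 45.47/60 = 178.7578333
  hemisphere W, so the sign is −
Point 4:
  Lat: 0 + 40.759/60 = 0.6793167
  N → positive
  Lon: 39.973′ = 0.666217°; total 160.6662167
  hemisphere W, so the sign is −

1. -73.789400, -99.278417
2. -89.274335, -84.217833
3. -85.013973, -178.757833
4. 0.679317, -160.666217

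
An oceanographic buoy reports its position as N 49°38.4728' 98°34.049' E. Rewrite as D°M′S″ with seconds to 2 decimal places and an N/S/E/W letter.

49°38′28.37″ N, 98°34′2.94″ E

Latitude: fractional minutes 0.47280 × 60 = 28.3680″
Lon: 34.04900′ → 34′ and 0.04900 × 60 = 2.9400″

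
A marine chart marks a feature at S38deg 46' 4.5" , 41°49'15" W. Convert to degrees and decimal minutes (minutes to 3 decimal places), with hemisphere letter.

38° 46.075′ S, 41° 49.250′ W

Latitude: seconds/60 = 0.07500; minutes = 46 + 0.07500 = 46.07500
λ: seconds/60 = 0.25000; minutes = 49 + 0.25000 = 49.25000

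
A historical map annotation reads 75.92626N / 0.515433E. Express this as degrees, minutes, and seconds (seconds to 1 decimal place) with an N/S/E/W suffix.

Lat: whole degrees 75; 55.57560′ → 55′ and 34.536″
Lon: 0.515433 × 60 = 30.92598′ → 30′, remainder × 60 = 55.559″

75°55′34.5″ N, 0°30′55.6″ E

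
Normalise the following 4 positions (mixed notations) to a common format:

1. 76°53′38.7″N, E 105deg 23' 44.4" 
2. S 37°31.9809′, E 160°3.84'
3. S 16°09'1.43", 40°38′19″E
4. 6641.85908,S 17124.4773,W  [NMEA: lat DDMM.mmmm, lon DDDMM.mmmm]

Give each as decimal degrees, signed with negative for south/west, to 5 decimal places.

Point 1:
  Lat: 76 + 53/60 + 38.7/3600 = 76.894083
  N ⇒ keep positive
  Lon: 105° + 23/60 + 44.4/3600 = 105 + 0.383333 + 0.012333 = 105.395667
  E ⇒ keep positive
Point 2:
  φ: 31.9809′ = 0.533015°; total 37.533015
  S ⇒ negate
  λ: 160 + 3.84/60 = 160.064000
  E → positive
Point 3:
  Latitude: 9′ + 1.43″ = 9.02383′; 16 + 9.02383/60 = 16.150397
  S → negative
  Lon: 40° + 38/60 + 19/3600 = 40 + 0.633333 + 0.005278 = 40.638611
  E → positive
Point 4:
  φ: split at 2 digits → 66° and 41.85908′; 66 + 41.85908/60 = 66.697651
  S → negative
  λ: split at 3 digits → 171° and 24.4773′; 171 + 24.4773/60 = 171.407955
  W ⇒ negate

1. 76.89408, 105.39567
2. -37.53302, 160.06400
3. -16.15040, 40.63861
4. -66.69765, -171.40796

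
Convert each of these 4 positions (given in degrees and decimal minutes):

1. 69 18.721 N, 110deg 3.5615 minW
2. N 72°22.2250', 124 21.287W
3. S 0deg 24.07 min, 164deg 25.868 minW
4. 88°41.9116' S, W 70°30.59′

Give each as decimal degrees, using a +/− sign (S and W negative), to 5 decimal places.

Point 1:
  Latitude: 69 + 18.721/60 = 69.312017
  N ⇒ keep positive
  λ: 110 + 3.5615/60 = 110.059358
  W ⇒ negate
Point 2:
  Latitude: 22.225′ = 0.370417°; total 72.370417
  N ⇒ keep positive
  Lon: 124 + 21.287/60 = 124.354783
  hemisphere W, so the sign is −
Point 3:
  Lat: 0 + 24.07/60 = 0.401167
  S ⇒ negate
  Lon: 164 + 25.868/60 = 164.431133
  W ⇒ negate
Point 4:
  Lat: 41.9116′ = 0.698527°; total 88.698527
  S ⇒ negate
  Lon: 70 + 30.59/60 = 70.509833
  W ⇒ negate

1. 69.31202, -110.05936
2. 72.37042, -124.35478
3. -0.40117, -164.43113
4. -88.69853, -70.50983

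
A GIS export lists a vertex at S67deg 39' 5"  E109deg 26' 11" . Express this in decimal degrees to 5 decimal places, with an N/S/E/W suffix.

Lat: 67 + 39/60 + 5/3600 = 67.651389
Longitude: 109° + 26/60 + 11/3600 = 109 + 0.433333 + 0.003056 = 109.436389

67.65139° S, 109.43639° E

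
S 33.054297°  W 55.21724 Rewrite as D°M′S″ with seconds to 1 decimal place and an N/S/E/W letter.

33°03′15.5″ S, 55°13′2.1″ W

Latitude: whole degrees 33; 3.25782′ → 3′ and 15.469″
λ: 0.217240 × 60 = 13.03440′ → 13′, remainder × 60 = 2.064″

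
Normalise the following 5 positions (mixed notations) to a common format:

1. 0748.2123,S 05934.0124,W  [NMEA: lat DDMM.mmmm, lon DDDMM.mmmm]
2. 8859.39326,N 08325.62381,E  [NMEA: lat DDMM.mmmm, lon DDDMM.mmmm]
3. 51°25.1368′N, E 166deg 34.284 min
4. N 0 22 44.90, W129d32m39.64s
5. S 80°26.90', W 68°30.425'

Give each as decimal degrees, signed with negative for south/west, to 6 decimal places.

Point 1:
  Latitude: split at 2 digits → 07° and 48.2123′; 7 + 48.2123/60 = 7.8035383
  S ⇒ negate
  Lon: split at 3 digits → 059° and 34.0124′; 59 + 34.0124/60 = 59.5668733
  W ⇒ negate
Point 2:
  φ: degrees = first 2 digits = 88, minutes = 59.39326; 88 + 59.39326/60 = 88.9898877
  N ⇒ keep positive
  Lon: split at 3 digits → 083° and 25.62381′; 83 + 25.62381/60 = 83.4270635
  E ⇒ keep positive
Point 3:
  φ: 51 + 25.1368/60 = 51.4189467
  N ⇒ keep positive
  Lon: 34.284′ = 0.571400°; total 166.5714000
  E → positive
Point 4:
  Lat: 0° + 22/60 + 44.9/3600 = 0 + 0.366667 + 0.012472 = 0.3791389
  N → positive
  λ: 129 + 32/60 + 39.64/3600 = 129.5443444
  W → negative
Point 5:
  φ: 26.9′ = 0.448333°; total 80.4483333
  hemisphere S, so the sign is −
  λ: 30.425′ = 0.507083°; total 68.5070833
  W ⇒ negate

1. -7.803538, -59.566873
2. 88.989888, 83.427064
3. 51.418947, 166.571400
4. 0.379139, -129.544344
5. -80.448333, -68.507083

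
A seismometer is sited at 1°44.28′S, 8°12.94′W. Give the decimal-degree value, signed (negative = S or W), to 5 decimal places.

Lat: 44.28′ = 0.738000°; total 1.738000
S ⇒ negate
Lon: 12.94′ = 0.215667°; total 8.215667
W ⇒ negate

-1.73800, -8.21567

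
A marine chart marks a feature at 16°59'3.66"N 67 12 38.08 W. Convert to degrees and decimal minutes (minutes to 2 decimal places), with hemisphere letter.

Latitude: 59 + 3.66/60 = 59.0610′
Longitude: seconds/60 = 0.63467; minutes = 12 + 0.63467 = 12.6347

16° 59.06′ N, 67° 12.63′ W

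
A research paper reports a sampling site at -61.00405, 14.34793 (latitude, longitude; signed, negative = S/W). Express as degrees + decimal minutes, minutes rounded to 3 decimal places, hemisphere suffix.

61° 0.243′ S, 14° 20.876′ E

Latitude is negative → S; |value| = 61.004050
Lat: minutes = (61.004050 − 61) × 60 = 0.24300
Lon: 14° + 0.347930 × 60 = 14° 20.87580′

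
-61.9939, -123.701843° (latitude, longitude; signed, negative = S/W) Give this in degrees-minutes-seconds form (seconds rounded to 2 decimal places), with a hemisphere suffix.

61°59′38.04″ S, 123°42′6.63″ W

Latitude is negative → S; |value| = 61.993900
Lat: whole degrees 61; 59.63400′ → 59′ and 38.0400″
Longitude is negative → W; |value| = 123.701843
λ: 0.701843 × 60 = 42.11058′ → 42′, remainder × 60 = 6.6348″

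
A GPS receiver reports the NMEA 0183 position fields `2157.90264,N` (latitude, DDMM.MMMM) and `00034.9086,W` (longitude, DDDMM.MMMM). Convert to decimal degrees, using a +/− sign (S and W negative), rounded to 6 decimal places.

21.965044, -0.581810

Latitude: split at 2 digits → 21° and 57.90264′; 21 + 57.90264/60 = 21.9650440
N ⇒ keep positive
λ: split at 3 digits → 000° and 34.9086′; 0 + 34.9086/60 = 0.5818100
hemisphere W, so the sign is −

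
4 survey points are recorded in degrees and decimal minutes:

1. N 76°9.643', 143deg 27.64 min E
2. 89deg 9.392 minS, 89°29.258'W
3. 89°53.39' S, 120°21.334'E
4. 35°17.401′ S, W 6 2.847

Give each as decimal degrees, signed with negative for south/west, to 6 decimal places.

1. 76.160717, 143.460667
2. -89.156533, -89.487633
3. -89.889833, 120.355567
4. -35.290017, -6.047450

Point 1:
  φ: 9.643′ = 0.160717°; total 76.1607167
  N ⇒ keep positive
  Longitude: 143 + 27.64/60 = 143.4606667
  E ⇒ keep positive
Point 2:
  Latitude: 89 + 9.392/60 = 89.1565333
  hemisphere S, so the sign is −
  Lon: 29.258′ = 0.487633°; total 89.4876333
  W ⇒ negate
Point 3:
  Lat: 89 + 53.39/60 = 89.8898333
  hemisphere S, so the sign is −
  Longitude: 21.334′ = 0.355567°; total 120.3555667
  E ⇒ keep positive
Point 4:
  Latitude: 35 + 17.401/60 = 35.2900167
  S → negative
  Lon: 2.847′ = 0.047450°; total 6.0474500
  W ⇒ negate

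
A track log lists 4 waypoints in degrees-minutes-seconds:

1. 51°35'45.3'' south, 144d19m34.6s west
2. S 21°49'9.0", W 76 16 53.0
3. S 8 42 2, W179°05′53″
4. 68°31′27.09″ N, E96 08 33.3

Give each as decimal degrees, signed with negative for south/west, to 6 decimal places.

1. -51.595917, -144.326278
2. -21.819167, -76.281389
3. -8.700556, -179.098056
4. 68.524192, 96.142583

Point 1:
  Lat: 51° + 35/60 + 45.3/3600 = 51 + 0.583333 + 0.012583 = 51.5959167
  S ⇒ negate
  Lon: 19′ + 34.6″ = 19.57667′; 144 + 19.57667/60 = 144.3262778
  W → negative
Point 2:
  φ: 21° + 49/60 + 9/3600 = 21 + 0.816667 + 0.002500 = 21.8191667
  S ⇒ negate
  Lon: 16′ + 53″ = 16.88333′; 76 + 16.88333/60 = 76.2813889
  hemisphere W, so the sign is −
Point 3:
  Lat: 8 + 42/60 + 2/3600 = 8.7005556
  S → negative
  Longitude: 5′ + 53″ = 5.88333′; 179 + 5.88333/60 = 179.0980556
  W ⇒ negate
Point 4:
  Latitude: 68° + 31/60 + 27.09/3600 = 68 + 0.516667 + 0.007525 = 68.5241917
  N ⇒ keep positive
  Lon: 96° + 8/60 + 33.3/3600 = 96 + 0.133333 + 0.009250 = 96.1425833
  E → positive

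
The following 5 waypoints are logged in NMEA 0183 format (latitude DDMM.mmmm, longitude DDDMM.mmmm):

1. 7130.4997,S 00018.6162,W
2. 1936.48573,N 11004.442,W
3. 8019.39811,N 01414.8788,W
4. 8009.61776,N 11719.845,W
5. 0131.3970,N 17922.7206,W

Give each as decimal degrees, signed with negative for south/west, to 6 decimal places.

Point 1:
  φ: degrees = first 2 digits = 71, minutes = 30.4997; 71 + 30.4997/60 = 71.5083283
  S → negative
  Lon: split at 3 digits → 000° and 18.6162′; 0 + 18.6162/60 = 0.3102700
  hemisphere W, so the sign is −
Point 2:
  Latitude: split at 2 digits → 19° and 36.48573′; 19 + 36.48573/60 = 19.6080955
  N ⇒ keep positive
  Longitude: split at 3 digits → 110° and 4.442′; 110 + 4.442/60 = 110.0740333
  W → negative
Point 3:
  Latitude: degrees = first 2 digits = 80, minutes = 19.39811; 80 + 19.39811/60 = 80.3233018
  N → positive
  Lon: degrees = first 3 digits = 14, minutes = 14.8788; 14 + 14.8788/60 = 14.2479800
  W ⇒ negate
Point 4:
  Latitude: degrees = first 2 digits = 80, minutes = 9.61776; 80 + 9.61776/60 = 80.1602960
  N → positive
  λ: split at 3 digits → 117° and 19.845′; 117 + 19.845/60 = 117.3307500
  W → negative
Point 5:
  φ: degrees = first 2 digits = 1, minutes = 31.397; 1 + 31.397/60 = 1.5232833
  N ⇒ keep positive
  Lon: split at 3 digits → 179° and 22.7206′; 179 + 22.7206/60 = 179.3786767
  W ⇒ negate

1. -71.508328, -0.310270
2. 19.608096, -110.074033
3. 80.323302, -14.247980
4. 80.160296, -117.330750
5. 1.523283, -179.378677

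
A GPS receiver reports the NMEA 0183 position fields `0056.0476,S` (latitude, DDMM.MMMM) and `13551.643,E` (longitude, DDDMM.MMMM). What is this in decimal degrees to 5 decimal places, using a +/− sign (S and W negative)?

Latitude: degrees = first 2 digits = 0, minutes = 56.0476; 0 + 56.0476/60 = 0.934127
S ⇒ negate
Lon: degrees = first 3 digits = 135, minutes = 51.643; 135 + 51.643/60 = 135.860717
E → positive

-0.93413, 135.86072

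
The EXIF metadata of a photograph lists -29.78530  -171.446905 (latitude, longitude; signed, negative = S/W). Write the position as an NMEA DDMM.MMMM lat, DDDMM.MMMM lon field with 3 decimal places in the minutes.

2947.118,S / 17126.814,W

Latitude is negative → S; |value| = 29.785300
Latitude: 29° + 0.785300 × 60 = 29° 47.11800′
Longitude is negative → W; |value| = 171.446905
Lon: 171° + 0.446905 × 60 = 171° 26.81430′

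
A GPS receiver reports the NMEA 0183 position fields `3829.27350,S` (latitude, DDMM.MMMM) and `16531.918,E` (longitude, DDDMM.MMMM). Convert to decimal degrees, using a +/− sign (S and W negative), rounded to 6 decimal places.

Lat: degrees = first 2 digits = 38, minutes = 29.2735; 38 + 29.2735/60 = 38.4878917
S → negative
Longitude: split at 3 digits → 165° and 31.918′; 165 + 31.918/60 = 165.5319667
E → positive

-38.487892, 165.531967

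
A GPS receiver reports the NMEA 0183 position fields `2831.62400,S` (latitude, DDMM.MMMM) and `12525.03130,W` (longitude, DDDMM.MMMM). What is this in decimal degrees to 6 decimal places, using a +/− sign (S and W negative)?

Lat: degrees = first 2 digits = 28, minutes = 31.624; 28 + 31.624/60 = 28.5270667
S ⇒ negate
Lon: degrees = first 3 digits = 125, minutes = 25.0313; 125 + 25.0313/60 = 125.4171883
hemisphere W, so the sign is −

-28.527067, -125.417188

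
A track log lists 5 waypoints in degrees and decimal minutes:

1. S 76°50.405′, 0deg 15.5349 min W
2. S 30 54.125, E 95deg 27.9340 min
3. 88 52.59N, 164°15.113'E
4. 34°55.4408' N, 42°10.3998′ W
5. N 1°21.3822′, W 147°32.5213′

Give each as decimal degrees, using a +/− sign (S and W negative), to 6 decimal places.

Point 1:
  Latitude: 50.405′ = 0.840083°; total 76.8400833
  S → negative
  λ: 15.5349′ = 0.258915°; total 0.2589150
  hemisphere W, so the sign is −
Point 2:
  Lat: 30 + 54.125/60 = 30.9020833
  S ⇒ negate
  λ: 27.934′ = 0.465567°; total 95.4655667
  E ⇒ keep positive
Point 3:
  Lat: 88 + 52.59/60 = 88.8765000
  N → positive
  Longitude: 15.113′ = 0.251883°; total 164.2518833
  E → positive
Point 4:
  Latitude: 34 + 55.4408/60 = 34.9240133
  N → positive
  Lon: 42 + 10.3998/60 = 42.1733300
  W ⇒ negate
Point 5:
  Latitude: 21.3822′ = 0.356370°; total 1.3563700
  N ⇒ keep positive
  Lon: 32.5213′ = 0.542022°; total 147.5420217
  hemisphere W, so the sign is −

1. -76.840083, -0.258915
2. -30.902083, 95.465567
3. 88.876500, 164.251883
4. 34.924013, -42.173330
5. 1.356370, -147.542022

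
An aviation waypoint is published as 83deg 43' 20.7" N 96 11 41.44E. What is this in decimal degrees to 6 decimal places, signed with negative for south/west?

Latitude: 43′ + 20.7″ = 43.34500′; 83 + 43.34500/60 = 83.7224167
N → positive
Longitude: 96 + 11/60 + 41.44/3600 = 96.1948444
E → positive

83.722417, 96.194844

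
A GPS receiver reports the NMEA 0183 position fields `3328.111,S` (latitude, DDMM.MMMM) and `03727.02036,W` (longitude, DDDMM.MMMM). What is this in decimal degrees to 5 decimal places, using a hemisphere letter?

33.46852° S, 37.45034° W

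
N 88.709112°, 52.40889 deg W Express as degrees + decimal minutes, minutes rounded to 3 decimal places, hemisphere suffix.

88° 42.547′ N, 52° 24.533′ W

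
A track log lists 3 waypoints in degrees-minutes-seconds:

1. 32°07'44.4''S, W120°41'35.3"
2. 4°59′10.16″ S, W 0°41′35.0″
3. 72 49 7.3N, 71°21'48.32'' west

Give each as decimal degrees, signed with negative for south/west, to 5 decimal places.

Point 1:
  Latitude: 32 + 7/60 + 44.4/3600 = 32.129000
  hemisphere S, so the sign is −
  Longitude: 120 + 41/60 + 35.3/3600 = 120.693139
  hemisphere W, so the sign is −
Point 2:
  Lat: 4° + 59/60 + 10.16/3600 = 4 + 0.983333 + 0.002822 = 4.986156
  S → negative
  Lon: 41′ + 35″ = 41.58333′; 0 + 41.58333/60 = 0.693056
  hemisphere W, so the sign is −
Point 3:
  Lat: 72° + 49/60 + 7.3/3600 = 72 + 0.816667 + 0.002028 = 72.818694
  N ⇒ keep positive
  Longitude: 71° + 21/60 + 48.32/3600 = 71 + 0.350000 + 0.013422 = 71.363422
  W ⇒ negate

1. -32.12900, -120.69314
2. -4.98616, -0.69306
3. 72.81869, -71.36342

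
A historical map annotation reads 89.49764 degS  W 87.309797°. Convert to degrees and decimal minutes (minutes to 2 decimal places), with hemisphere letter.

Latitude: fractional part 0.497640 → 29.8584 minutes
Lon: minutes = (87.309797 − 87) × 60 = 18.5878

89° 29.86′ S, 87° 18.59′ W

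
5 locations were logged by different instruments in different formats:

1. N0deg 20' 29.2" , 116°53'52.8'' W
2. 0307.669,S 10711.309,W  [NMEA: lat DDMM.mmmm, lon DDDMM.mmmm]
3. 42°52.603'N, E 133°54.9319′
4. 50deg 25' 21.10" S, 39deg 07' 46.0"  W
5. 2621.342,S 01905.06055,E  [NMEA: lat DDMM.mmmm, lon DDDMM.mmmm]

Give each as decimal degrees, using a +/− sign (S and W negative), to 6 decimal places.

1. 0.341444, -116.898000
2. -3.127817, -107.188483
3. 42.876717, 133.915532
4. -50.422528, -39.129444
5. -26.355700, 19.084343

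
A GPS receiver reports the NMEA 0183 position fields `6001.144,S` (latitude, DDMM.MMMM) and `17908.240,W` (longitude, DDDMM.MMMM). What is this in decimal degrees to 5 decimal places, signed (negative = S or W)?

-60.01907, -179.13733

φ: split at 2 digits → 60° and 1.144′; 60 + 1.144/60 = 60.019067
S ⇒ negate
λ: split at 3 digits → 179° and 8.24′; 179 + 8.24/60 = 179.137333
W ⇒ negate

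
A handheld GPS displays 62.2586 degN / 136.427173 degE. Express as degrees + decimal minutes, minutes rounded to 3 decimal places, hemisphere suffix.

Latitude: 62° + 0.258600 × 60 = 62° 15.51600′
Lon: 136° + 0.427173 × 60 = 136° 25.63038′

62° 15.516′ N, 136° 25.630′ E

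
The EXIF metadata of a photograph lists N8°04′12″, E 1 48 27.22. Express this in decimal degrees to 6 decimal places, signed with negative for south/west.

8.070000, 1.807561

Latitude: 8 + 4/60 + 12/3600 = 8.0700000
N → positive
Lon: 1 + 48/60 + 27.22/3600 = 1.8075611
E ⇒ keep positive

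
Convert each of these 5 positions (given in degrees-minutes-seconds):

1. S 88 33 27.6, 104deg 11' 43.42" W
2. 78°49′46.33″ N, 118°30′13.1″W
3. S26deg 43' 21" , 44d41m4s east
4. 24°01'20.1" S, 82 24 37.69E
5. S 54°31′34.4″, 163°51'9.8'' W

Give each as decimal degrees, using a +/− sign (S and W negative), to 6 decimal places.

Point 1:
  Latitude: 33′ + 27.6″ = 33.46000′; 88 + 33.46000/60 = 88.5576667
  S → negative
  Longitude: 104 + 11/60 + 43.42/3600 = 104.1953944
  W → negative
Point 2:
  Latitude: 78 + 49/60 + 46.33/3600 = 78.8295361
  N ⇒ keep positive
  Lon: 118 + 30/60 + 13.1/3600 = 118.5036389
  W → negative
Point 3:
  Latitude: 26° + 43/60 + 21/3600 = 26 + 0.716667 + 0.005833 = 26.7225000
  S → negative
  Lon: 44 + 41/60 + 4/3600 = 44.6844444
  E → positive
Point 4:
  φ: 24° + 1/60 + 20.1/3600 = 24 + 0.016667 + 0.005583 = 24.0222500
  S → negative
  λ: 82° + 24/60 + 37.69/3600 = 82 + 0.400000 + 0.010469 = 82.4104694
  E → positive
Point 5:
  φ: 31′ + 34.4″ = 31.57333′; 54 + 31.57333/60 = 54.5262222
  hemisphere S, so the sign is −
  Longitude: 163° + 51/60 + 9.8/3600 = 163 + 0.850000 + 0.002722 = 163.8527222
  W ⇒ negate

1. -88.557667, -104.195394
2. 78.829536, -118.503639
3. -26.722500, 44.684444
4. -24.022250, 82.410469
5. -54.526222, -163.852722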